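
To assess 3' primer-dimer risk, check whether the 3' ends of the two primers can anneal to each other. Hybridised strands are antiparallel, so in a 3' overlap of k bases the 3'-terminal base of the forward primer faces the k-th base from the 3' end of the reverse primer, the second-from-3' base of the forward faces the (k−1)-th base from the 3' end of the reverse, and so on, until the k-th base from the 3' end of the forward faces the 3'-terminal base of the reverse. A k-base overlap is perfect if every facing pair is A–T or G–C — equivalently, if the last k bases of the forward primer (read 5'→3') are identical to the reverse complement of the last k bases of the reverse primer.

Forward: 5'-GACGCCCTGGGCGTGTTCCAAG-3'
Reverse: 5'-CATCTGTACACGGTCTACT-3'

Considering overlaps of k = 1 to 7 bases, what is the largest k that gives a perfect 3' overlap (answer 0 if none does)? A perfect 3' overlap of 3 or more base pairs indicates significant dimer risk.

Longest perfect overlap: 2 complementary base pairs; below the dimer-risk threshold (threshold 3).

Last 7 bases (5'→3') — forward …TTCCAAG, reverse …GTCTACT.
Reverse complement of the reverse primer's last 7 bases: AGTAGAC; its first k bases are the reverse complement of the reverse primer's last k bases, so a perfect k-base overlap needs the forward primer's last k bases to equal them.
Comparing (forward last k vs required): k=1: G vs A ✗; k=2: AG vs AG ✓; k=3: AAG vs AGT ✗; k=4: CAAG vs AGTA ✗; k=5: CCAAG vs AGTAG ✗; k=6: TCCAAG vs AGTAGA ✗; k=7: TTCCAAG vs AGTAGAC ✗.
Only k = 2 is perfect, so the longest perfect 3' overlap is 2.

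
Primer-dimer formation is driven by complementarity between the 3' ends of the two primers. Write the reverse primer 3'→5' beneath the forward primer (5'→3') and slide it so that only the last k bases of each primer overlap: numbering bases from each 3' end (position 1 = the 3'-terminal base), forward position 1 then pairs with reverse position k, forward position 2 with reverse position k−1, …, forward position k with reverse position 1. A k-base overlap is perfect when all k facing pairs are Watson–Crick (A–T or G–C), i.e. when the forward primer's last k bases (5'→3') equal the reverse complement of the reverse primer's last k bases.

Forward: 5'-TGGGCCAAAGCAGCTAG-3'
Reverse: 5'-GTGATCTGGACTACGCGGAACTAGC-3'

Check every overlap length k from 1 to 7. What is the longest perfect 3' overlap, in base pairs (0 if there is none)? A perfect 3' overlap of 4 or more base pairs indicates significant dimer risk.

Last 7 bases (5'→3') — forward …CAGCTAG, reverse …AACTAGC.
Reverse complement of the reverse primer's last 7 bases: GCTAGTT; its first k bases are the reverse complement of the reverse primer's last k bases, so a perfect k-base overlap needs the forward primer's last k bases to equal them.
Comparing (forward last k vs required): k=1: G vs G ✓; k=2: AG vs GC ✗; k=3: TAG vs GCT ✗; k=4: CTAG vs GCTA ✗; k=5: GCTAG vs GCTAG ✓; k=6: AGCTAG vs GCTAGT ✗; k=7: CAGCTAG vs GCTAGTT ✗.
Perfect overlaps at k = 1, 5; the largest is 5.

Longest perfect overlap: 5 complementary base pairs; significant dimer risk (threshold 4).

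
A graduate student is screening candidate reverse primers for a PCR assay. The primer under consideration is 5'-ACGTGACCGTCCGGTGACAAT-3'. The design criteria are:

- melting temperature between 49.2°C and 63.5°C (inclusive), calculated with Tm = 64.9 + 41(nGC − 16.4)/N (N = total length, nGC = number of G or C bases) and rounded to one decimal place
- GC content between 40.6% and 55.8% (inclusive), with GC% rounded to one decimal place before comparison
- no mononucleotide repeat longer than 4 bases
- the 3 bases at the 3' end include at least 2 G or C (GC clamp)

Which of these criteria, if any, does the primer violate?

Base counts: A=5, T=4, G=6, C=6 (length 21).
Tm: Tm = 64.9 + 41·(12 − 16.4)/21 = 56.3°C ✓
GC content: GC 12/21 = 57.1%, outside 40.6–55.8% ✗
homopolymer run: longest run = 2 ✓
GC clamp: 3' end AAT has 0 G/C, need ≥2 ✗

Fails: GC content, GC clamp.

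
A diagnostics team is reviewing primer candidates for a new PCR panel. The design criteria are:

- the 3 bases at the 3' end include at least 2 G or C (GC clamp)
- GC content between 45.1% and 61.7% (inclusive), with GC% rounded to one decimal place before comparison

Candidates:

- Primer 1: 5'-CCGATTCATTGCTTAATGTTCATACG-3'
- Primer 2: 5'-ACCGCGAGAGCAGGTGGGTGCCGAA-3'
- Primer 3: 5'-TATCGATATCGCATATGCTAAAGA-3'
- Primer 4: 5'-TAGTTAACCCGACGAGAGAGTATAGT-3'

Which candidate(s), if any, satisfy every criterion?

None of the candidates satisfy all criteria.

Primer 1 (26 nt, A=6 T=10 G=4 C=6): 3' end ACG has 2 G/C ✓; GC 10/26 = 38.5%, outside 45.1–61.7% ✗ — fails.
Primer 2 (25 nt, A=6 T=2 G=11 C=6): 3' end GAA has 1 G/C, need ≥2 ✗; GC 17/25 = 68.0%, outside 45.1–61.7% ✗ — fails.
Primer 3 (24 nt, A=9 T=7 G=4 C=4): 3' end AGA has 1 G/C, need ≥2 ✗; GC 8/24 = 33.3%, outside 45.1–61.7% ✗ — fails.
Primer 4 (26 nt, A=9 T=6 G=7 C=4): 3' end AGT has 1 G/C, need ≥2 ✗; GC 11/26 = 42.3%, outside 45.1–61.7% ✗ — fails.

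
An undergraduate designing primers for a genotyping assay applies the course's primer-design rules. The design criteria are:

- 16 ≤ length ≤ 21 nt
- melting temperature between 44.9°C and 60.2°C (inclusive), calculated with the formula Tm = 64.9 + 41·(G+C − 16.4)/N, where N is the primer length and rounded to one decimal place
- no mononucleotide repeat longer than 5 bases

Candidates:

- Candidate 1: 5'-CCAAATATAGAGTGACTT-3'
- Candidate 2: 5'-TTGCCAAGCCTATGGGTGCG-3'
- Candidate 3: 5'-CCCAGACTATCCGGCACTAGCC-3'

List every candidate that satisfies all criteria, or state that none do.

Candidate 1 (18 nt, A=7 T=5 G=3 C=3): length 18 ✓; Tm = 64.9 + 41·(6 − 16.4)/18 = 41.2°C, outside 44.9–60.2°C ✗; longest run = 3 ✓ — fails.
Candidate 2 (20 nt, A=3 T=5 G=7 C=5): length 20 ✓; Tm = 64.9 + 41·(12 − 16.4)/20 = 55.9°C ✓; longest run = 3 ✓ — passes.
Candidate 3 (22 nt, A=5 T=3 G=4 C=10): length 22, outside 16–21 ✗; Tm = 64.9 + 41·(14 − 16.4)/22 = 60.4°C, outside 44.9–60.2°C ✗; longest run = 3 ✓ — fails.

Candidate 2 only.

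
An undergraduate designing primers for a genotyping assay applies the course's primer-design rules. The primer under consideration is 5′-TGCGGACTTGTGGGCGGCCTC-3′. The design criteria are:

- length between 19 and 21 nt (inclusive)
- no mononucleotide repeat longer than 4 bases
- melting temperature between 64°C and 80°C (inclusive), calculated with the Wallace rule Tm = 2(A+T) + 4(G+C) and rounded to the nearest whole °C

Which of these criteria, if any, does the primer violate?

Meets all criteria.

Base counts: A=1, T=5, G=9, C=6 (length 21).
length: length 21 ✓
homopolymer run: longest run = 3 ✓
Tm: Tm = 2·6 + 4·15 = 72°C ✓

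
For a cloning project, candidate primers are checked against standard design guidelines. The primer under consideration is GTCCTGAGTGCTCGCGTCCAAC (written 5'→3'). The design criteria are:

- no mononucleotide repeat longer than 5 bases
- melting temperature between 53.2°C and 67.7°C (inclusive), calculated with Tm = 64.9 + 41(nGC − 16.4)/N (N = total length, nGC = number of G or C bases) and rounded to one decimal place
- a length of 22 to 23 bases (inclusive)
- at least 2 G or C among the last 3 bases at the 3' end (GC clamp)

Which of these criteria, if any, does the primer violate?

Fails: GC clamp.

Base counts: A=3, T=5, G=6, C=8 (length 22).
homopolymer run: longest run = 2 ✓
Tm: Tm = 64.9 + 41·(14 − 16.4)/22 = 60.4°C ✓
length: length 22 ✓
GC clamp: 3' end AAC has 1 G/C, need ≥2 ✗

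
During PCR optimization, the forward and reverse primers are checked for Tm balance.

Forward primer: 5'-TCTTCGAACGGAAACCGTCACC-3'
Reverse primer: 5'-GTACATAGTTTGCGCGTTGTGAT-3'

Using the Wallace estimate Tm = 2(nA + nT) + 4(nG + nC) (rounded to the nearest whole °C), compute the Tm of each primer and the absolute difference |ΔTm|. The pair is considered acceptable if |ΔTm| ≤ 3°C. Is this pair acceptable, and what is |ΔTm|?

|ΔTm| = 2°C; the pair is acceptable.

Forward: A=6 T=4 G=4 C=8 → Tm = 2·10 + 4·12 = 68°C.
Reverse: A=4 T=9 G=7 C=3 → Tm = 2·13 + 4·10 = 66°C.
|ΔTm| = |68 − 66| = 2°C, ≤ 3°C.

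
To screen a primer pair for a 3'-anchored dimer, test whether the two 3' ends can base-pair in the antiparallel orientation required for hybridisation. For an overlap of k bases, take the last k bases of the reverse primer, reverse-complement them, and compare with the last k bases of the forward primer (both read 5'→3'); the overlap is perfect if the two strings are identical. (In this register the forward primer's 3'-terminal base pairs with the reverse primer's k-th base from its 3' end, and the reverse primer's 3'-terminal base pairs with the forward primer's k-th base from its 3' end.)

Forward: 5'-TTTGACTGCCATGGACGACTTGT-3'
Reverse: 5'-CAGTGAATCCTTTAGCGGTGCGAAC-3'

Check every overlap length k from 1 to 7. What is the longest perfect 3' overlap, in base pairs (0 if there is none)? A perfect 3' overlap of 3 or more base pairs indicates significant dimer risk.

Longest perfect overlap: 2 complementary base pairs; below the dimer-risk threshold (threshold 3).

Last 7 bases (5'→3') — forward …GACTTGT, reverse …TGCGAAC.
Reverse complement of the reverse primer's last 7 bases: GTTCGCA; its first k bases are the reverse complement of the reverse primer's last k bases, so a perfect k-base overlap needs the forward primer's last k bases to equal them.
Comparing (forward last k vs required): k=1: T vs G ✗; k=2: GT vs GT ✓; k=3: TGT vs GTT ✗; k=4: TTGT vs GTTC ✗; k=5: CTTGT vs GTTCG ✗; k=6: ACTTGT vs GTTCGC ✗; k=7: GACTTGT vs GTTCGCA ✗.
Only k = 2 is perfect, so the longest perfect 3' overlap is 2.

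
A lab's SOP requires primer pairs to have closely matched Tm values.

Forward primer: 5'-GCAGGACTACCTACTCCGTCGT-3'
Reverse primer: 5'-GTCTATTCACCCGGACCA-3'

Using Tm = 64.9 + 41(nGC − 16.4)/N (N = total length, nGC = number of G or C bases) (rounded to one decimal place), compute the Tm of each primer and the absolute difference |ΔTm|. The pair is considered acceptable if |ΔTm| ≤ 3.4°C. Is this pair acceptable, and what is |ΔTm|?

|ΔTm| = 8.3°C; the pair is not acceptable.

Forward: G+C = 13, N = 22 → Tm = 64.9 + 41·(13 − 16.4)/22 = 58.6°C.
Reverse: G+C = 10, N = 18 → Tm = 64.9 + 41·(10 − 16.4)/18 = 50.3°C.
|ΔTm| = |58.6 − 50.3| = 8.3°C, > 3.4°C.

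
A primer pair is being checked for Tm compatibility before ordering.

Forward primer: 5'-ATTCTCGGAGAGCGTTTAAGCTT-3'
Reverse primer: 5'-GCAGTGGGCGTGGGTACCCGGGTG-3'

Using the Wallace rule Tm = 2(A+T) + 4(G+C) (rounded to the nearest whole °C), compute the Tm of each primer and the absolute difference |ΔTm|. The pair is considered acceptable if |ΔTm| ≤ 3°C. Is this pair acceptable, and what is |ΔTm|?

|ΔTm| = 18°C; the pair is not acceptable.

Forward: A=5 T=8 G=6 C=4 → Tm = 2·13 + 4·10 = 66°C.
Reverse: A=2 T=4 G=13 C=5 → Tm = 2·6 + 4·18 = 84°C.
|ΔTm| = |66 − 84| = 18°C, > 3°C.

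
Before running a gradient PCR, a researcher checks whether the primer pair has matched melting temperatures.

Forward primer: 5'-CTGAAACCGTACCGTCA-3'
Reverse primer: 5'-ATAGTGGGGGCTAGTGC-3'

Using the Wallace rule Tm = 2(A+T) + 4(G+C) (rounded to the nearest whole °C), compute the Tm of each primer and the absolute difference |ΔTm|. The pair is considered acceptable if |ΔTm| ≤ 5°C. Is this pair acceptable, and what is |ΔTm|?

|ΔTm| = 2°C; the pair is acceptable.

Forward: A=5 T=3 G=3 C=6 → Tm = 2·8 + 4·9 = 52°C.
Reverse: A=3 T=4 G=8 C=2 → Tm = 2·7 + 4·10 = 54°C.
|ΔTm| = |52 − 54| = 2°C, ≤ 5°C.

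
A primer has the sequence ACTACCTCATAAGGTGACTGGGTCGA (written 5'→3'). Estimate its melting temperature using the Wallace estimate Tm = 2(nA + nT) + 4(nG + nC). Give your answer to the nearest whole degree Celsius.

Base counts: A=7, T=6, G=7, C=6 (length 26).
Tm = 2·(7+6) + 4·(7+6) = 2·13 + 4·13 = 26 + 52 = 78°C.

78°C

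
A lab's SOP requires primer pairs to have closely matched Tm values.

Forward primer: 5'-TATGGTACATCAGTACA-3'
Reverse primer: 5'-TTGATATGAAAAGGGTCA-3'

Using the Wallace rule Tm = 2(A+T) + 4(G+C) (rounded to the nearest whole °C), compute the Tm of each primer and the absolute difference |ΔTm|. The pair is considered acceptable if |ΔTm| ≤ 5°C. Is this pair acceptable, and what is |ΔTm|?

Forward: A=6 T=5 G=3 C=3 → Tm = 2·11 + 4·6 = 46°C.
Reverse: A=7 T=5 G=5 C=1 → Tm = 2·12 + 4·6 = 48°C.
|ΔTm| = |46 − 48| = 2°C, ≤ 5°C.

|ΔTm| = 2°C; the pair is acceptable.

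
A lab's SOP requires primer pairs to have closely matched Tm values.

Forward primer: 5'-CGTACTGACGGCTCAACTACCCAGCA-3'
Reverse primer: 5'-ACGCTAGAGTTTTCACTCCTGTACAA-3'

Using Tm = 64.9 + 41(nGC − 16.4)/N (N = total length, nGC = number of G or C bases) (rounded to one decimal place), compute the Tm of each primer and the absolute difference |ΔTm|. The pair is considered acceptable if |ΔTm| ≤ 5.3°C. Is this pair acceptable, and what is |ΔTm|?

|ΔTm| = 6.3°C; the pair is not acceptable.

Forward: G+C = 15, N = 26 → Tm = 64.9 + 41·(15 − 16.4)/26 = 62.7°C.
Reverse: G+C = 11, N = 26 → Tm = 64.9 + 41·(11 − 16.4)/26 = 56.4°C.
|ΔTm| = |62.7 − 56.4| = 6.3°C, > 5.3°C.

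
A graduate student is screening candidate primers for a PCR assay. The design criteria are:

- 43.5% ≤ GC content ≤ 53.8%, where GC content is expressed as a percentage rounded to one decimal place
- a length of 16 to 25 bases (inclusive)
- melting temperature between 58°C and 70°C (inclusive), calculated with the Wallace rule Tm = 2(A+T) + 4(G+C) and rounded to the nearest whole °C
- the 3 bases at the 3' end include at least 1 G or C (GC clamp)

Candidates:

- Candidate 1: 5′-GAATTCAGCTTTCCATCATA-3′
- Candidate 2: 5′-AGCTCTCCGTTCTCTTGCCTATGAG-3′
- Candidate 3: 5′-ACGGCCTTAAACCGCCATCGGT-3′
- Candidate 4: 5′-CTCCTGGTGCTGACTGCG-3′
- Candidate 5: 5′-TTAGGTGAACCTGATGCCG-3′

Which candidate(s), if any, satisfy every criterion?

Candidate 1 (20 nt, A=6 T=7 G=2 C=5): GC 7/20 = 35.0%, outside 43.5–53.8% ✗; length 20 ✓; Tm = 2·13 + 4·7 = 54°C, outside 58–70°C ✗; 3' end ATA has 0 G/C, need ≥1 ✗ — fails.
Candidate 2 (25 nt, A=3 T=9 G=5 C=8): GC 13/25 = 52.0% ✓; length 25 ✓; Tm = 2·12 + 4·13 = 76°C, outside 58–70°C ✗; 3' end GAG has 2 G/C ✓ — fails.
Candidate 3 (22 nt, A=5 T=4 G=5 C=8): GC 13/22 = 59.1%, outside 43.5–53.8% ✗; length 22 ✓; Tm = 2·9 + 4·13 = 70°C ✓; 3' end GGT has 2 G/C ✓ — fails.
Candidate 4 (18 nt, A=1 T=5 G=6 C=6): GC 12/18 = 66.7%, outside 43.5–53.8% ✗; length 18 ✓; Tm = 2·6 + 4·12 = 60°C ✓; 3' end GCG has 3 G/C ✓ — fails.
Candidate 5 (19 nt, A=4 T=5 G=6 C=4): GC 10/19 = 52.6% ✓; length 19 ✓; Tm = 2·9 + 4·10 = 58°C ✓; 3' end CCG has 3 G/C ✓ — passes.

Candidate 5 only.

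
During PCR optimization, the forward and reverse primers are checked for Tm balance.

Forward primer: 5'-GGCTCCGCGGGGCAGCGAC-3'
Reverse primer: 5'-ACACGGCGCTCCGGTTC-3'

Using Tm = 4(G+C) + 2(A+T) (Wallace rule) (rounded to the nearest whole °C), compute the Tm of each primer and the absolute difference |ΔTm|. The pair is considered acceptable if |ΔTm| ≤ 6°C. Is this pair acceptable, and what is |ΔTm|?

|ΔTm| = 12°C; the pair is not acceptable.

Forward: A=2 T=1 G=9 C=7 → Tm = 2·3 + 4·16 = 70°C.
Reverse: A=2 T=3 G=5 C=7 → Tm = 2·5 + 4·12 = 58°C.
|ΔTm| = |70 − 58| = 12°C, > 6°C.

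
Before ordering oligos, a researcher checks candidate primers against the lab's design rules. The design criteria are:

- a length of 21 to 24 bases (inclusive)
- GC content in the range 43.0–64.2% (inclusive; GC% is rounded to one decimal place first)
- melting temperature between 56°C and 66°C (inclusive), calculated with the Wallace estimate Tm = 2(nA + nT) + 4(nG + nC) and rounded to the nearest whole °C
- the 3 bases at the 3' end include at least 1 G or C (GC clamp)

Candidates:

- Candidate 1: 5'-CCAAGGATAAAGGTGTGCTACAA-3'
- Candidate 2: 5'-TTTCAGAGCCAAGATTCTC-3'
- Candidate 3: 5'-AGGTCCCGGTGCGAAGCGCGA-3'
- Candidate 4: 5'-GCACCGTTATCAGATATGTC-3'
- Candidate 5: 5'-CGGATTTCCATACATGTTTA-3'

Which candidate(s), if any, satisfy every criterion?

Candidate 1 only.

Candidate 1 (23 nt, A=9 T=4 G=6 C=4): length 23 ✓; GC 10/23 = 43.5% ✓; Tm = 2·13 + 4·10 = 66°C ✓; 3' end CAA has 1 G/C ✓ — passes.
Candidate 2 (19 nt, A=5 T=6 G=3 C=5): length 19, outside 21–24 ✗; GC 8/19 = 42.1%, outside 43.0–64.2% ✗; Tm = 2·11 + 4·8 = 54°C, outside 56–66°C ✗; 3' end CTC has 2 G/C ✓ — fails.
Candidate 3 (21 nt, A=4 T=2 G=9 C=6): length 21 ✓; GC 15/21 = 71.4%, outside 43.0–64.2% ✗; Tm = 2·6 + 4·15 = 72°C, outside 56–66°C ✗; 3' end CGA has 2 G/C ✓ — fails.
Candidate 4 (20 nt, A=5 T=6 G=4 C=5): length 20, outside 21–24 ✗; GC 9/20 = 45.0% ✓; Tm = 2·11 + 4·9 = 58°C ✓; 3' end GTC has 2 G/C ✓ — fails.
Candidate 5 (20 nt, A=5 T=8 G=3 C=4): length 20, outside 21–24 ✗; GC 7/20 = 35.0%, outside 43.0–64.2% ✗; Tm = 2·13 + 4·7 = 54°C, outside 56–66°C ✗; 3' end TTA has 0 G/C, need ≥1 ✗ — fails.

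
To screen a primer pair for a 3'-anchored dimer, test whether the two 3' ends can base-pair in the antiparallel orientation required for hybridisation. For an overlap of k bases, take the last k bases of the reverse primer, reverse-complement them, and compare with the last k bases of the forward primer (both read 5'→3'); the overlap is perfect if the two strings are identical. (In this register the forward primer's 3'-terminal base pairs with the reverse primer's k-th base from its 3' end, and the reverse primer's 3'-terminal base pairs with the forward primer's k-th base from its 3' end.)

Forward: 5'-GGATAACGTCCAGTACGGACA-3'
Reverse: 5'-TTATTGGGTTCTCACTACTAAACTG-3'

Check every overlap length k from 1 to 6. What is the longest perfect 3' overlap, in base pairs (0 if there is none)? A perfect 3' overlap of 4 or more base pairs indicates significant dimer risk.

Last 6 bases (5'→3') — forward …CGGACA, reverse …AAACTG.
Reverse complement of the reverse primer's last 6 bases: CAGTTT; its first k bases are the reverse complement of the reverse primer's last k bases, so a perfect k-base overlap needs the forward primer's last k bases to equal them.
Comparing (forward last k vs required): k=1: A vs C ✗; k=2: CA vs CA ✓; k=3: ACA vs CAG ✗; k=4: GACA vs CAGT ✗; k=5: GGACA vs CAGTT ✗; k=6: CGGACA vs CAGTTT ✗.
Only k = 2 is perfect, so the longest perfect 3' overlap is 2.

Longest perfect overlap: 2 complementary base pairs; below the dimer-risk threshold (threshold 4).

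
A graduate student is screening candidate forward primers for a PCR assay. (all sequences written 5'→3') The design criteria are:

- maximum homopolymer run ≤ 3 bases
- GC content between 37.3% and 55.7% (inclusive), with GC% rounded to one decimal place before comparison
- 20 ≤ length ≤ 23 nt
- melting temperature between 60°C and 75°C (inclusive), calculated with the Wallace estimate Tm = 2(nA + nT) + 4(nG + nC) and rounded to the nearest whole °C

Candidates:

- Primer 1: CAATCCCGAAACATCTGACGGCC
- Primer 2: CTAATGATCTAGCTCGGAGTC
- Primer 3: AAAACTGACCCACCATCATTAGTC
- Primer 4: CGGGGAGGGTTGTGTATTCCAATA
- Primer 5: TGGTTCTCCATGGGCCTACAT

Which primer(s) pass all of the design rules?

Primer 2 and Primer 5.

Primer 1 (23 nt, A=7 T=3 G=4 C=9): longest run = 3 ✓; GC 13/23 = 56.5%, outside 37.3–55.7% ✗; length 23 ✓; Tm = 2·10 + 4·13 = 72°C ✓ — fails.
Primer 2 (21 nt, A=5 T=6 G=5 C=5): longest run = 2 ✓; GC 10/21 = 47.6% ✓; length 21 ✓; Tm = 2·11 + 4·10 = 62°C ✓ — passes.
Primer 3 (24 nt, A=9 T=5 G=2 C=8): longest run = 4, exceeds 3 ✗; GC 10/24 = 41.7% ✓; length 24, outside 20–23 ✗; Tm = 2·14 + 4·10 = 68°C ✓ — fails.
Primer 4 (24 nt, A=5 T=7 G=9 C=3): longest run = 4, exceeds 3 ✗; GC 12/24 = 50.0% ✓; length 24, outside 20–23 ✗; Tm = 2·12 + 4·12 = 72°C ✓ — fails.
Primer 5 (21 nt, A=3 T=7 G=5 C=6): longest run = 3 ✓; GC 11/21 = 52.4% ✓; length 21 ✓; Tm = 2·10 + 4·11 = 64°C ✓ — passes.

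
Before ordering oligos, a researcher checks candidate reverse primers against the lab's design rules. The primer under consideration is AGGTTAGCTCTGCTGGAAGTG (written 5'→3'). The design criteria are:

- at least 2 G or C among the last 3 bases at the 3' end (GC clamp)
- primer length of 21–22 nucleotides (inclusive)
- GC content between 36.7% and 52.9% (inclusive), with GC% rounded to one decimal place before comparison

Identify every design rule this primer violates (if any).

Meets all criteria.

Base counts: A=4, T=6, G=8, C=3 (length 21).
GC clamp: 3' end GTG has 2 G/C ✓
length: length 21 ✓
GC content: GC 11/21 = 52.4% ✓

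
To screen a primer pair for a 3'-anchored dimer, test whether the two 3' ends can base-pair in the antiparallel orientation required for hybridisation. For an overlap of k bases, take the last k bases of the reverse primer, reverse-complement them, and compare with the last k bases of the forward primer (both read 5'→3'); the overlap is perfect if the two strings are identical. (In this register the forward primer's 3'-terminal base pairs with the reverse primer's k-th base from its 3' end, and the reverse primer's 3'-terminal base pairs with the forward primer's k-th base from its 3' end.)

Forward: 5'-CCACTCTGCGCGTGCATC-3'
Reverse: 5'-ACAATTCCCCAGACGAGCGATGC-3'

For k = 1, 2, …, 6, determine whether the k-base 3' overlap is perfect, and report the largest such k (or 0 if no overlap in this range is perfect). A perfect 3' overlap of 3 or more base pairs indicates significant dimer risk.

Last 6 bases (5'→3') — forward …TGCATC, reverse …CGATGC.
Reverse complement of the reverse primer's last 6 bases: GCATCG; its first k bases are the reverse complement of the reverse primer's last k bases, so a perfect k-base overlap needs the forward primer's last k bases to equal them.
Comparing (forward last k vs required): k=1: C vs G ✗; k=2: TC vs GC ✗; k=3: ATC vs GCA ✗; k=4: CATC vs GCAT ✗; k=5: GCATC vs GCATC ✓; k=6: TGCATC vs GCATCG ✗.
Only k = 5 is perfect, so the longest perfect 3' overlap is 5.

Longest perfect overlap: 5 complementary base pairs; significant dimer risk (threshold 3).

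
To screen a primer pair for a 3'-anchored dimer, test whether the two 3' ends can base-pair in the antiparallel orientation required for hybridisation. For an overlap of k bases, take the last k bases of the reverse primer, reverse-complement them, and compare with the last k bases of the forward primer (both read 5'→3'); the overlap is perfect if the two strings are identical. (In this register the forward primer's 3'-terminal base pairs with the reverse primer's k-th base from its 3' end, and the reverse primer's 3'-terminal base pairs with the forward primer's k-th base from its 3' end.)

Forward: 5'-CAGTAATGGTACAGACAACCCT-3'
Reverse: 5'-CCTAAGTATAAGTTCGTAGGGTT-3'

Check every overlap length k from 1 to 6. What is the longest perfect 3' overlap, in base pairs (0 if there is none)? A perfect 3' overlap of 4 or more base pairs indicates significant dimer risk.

Longest perfect overlap: 6 complementary base pairs; significant dimer risk (threshold 4).

Last 6 bases (5'→3') — forward …AACCCT, reverse …AGGGTT.
Reverse complement of the reverse primer's last 6 bases: AACCCT; its first k bases are the reverse complement of the reverse primer's last k bases, so a perfect k-base overlap needs the forward primer's last k bases to equal them.
Comparing (forward last k vs required): k=1: T vs A ✗; k=2: CT vs AA ✗; k=3: CCT vs AAC ✗; k=4: CCCT vs AACC ✗; k=5: ACCCT vs AACCC ✗; k=6: AACCCT vs AACCCT ✓.
Only k = 6 is perfect, so the longest perfect 3' overlap is 6.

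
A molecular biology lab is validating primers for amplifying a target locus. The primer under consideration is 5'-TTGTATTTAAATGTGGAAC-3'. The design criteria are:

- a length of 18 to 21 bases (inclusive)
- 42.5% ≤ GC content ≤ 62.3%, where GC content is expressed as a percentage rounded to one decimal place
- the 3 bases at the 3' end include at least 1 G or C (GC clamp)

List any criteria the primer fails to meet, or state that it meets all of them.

Base counts: A=6, T=8, G=4, C=1 (length 19).
length: length 19 ✓
GC content: GC 5/19 = 26.3%, outside 42.5–62.3% ✗
GC clamp: 3' end AAC has 1 G/C ✓

Fails: GC content.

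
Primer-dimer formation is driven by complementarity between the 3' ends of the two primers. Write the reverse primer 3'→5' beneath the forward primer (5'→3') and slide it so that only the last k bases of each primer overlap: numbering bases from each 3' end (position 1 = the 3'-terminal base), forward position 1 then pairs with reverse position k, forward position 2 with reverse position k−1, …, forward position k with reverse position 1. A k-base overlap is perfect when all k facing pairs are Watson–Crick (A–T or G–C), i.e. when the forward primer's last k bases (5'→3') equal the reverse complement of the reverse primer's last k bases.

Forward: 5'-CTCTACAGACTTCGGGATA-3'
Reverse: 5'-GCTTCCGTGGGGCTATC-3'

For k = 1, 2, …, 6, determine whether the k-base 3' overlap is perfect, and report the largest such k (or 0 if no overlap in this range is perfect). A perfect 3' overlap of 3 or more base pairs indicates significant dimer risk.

Longest perfect overlap: 4 complementary base pairs; significant dimer risk (threshold 3).

Last 6 bases (5'→3') — forward …GGGATA, reverse …GCTATC.
Reverse complement of the reverse primer's last 6 bases: GATAGC; its first k bases are the reverse complement of the reverse primer's last k bases, so a perfect k-base overlap needs the forward primer's last k bases to equal them.
Comparing (forward last k vs required): k=1: A vs G ✗; k=2: TA vs GA ✗; k=3: ATA vs GAT ✗; k=4: GATA vs GATA ✓; k=5: GGATA vs GATAG ✗; k=6: GGGATA vs GATAGC ✗.
Only k = 4 is perfect, so the longest perfect 3' overlap is 4.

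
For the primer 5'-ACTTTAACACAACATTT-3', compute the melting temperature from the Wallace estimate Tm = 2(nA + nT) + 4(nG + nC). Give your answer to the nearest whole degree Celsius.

Base counts: A=7, T=6, G=0, C=4 (length 17).
Tm = 2·(7+6) + 4·(0+4) = 2·13 + 4·4 = 26 + 16 = 42°C.

42°C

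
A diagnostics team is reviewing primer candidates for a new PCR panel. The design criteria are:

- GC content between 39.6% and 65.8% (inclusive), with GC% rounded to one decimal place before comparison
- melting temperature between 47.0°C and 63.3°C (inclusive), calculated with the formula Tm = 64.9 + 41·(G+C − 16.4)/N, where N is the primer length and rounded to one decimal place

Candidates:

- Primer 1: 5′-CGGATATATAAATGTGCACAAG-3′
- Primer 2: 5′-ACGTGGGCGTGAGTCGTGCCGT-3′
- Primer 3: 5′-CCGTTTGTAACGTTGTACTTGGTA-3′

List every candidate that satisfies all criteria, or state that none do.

Primer 3 only.

Primer 1 (22 nt, A=9 T=5 G=5 C=3): GC 8/22 = 36.4%, outside 39.6–65.8% ✗; Tm = 64.9 + 41·(8 − 16.4)/22 = 49.2°C ✓ — fails.
Primer 2 (22 nt, A=2 T=5 G=10 C=5): GC 15/22 = 68.2%, outside 39.6–65.8% ✗; Tm = 64.9 + 41·(15 − 16.4)/22 = 62.3°C ✓ — fails.
Primer 3 (24 nt, A=4 T=10 G=6 C=4): GC 10/24 = 41.7% ✓; Tm = 64.9 + 41·(10 − 16.4)/24 = 54.0°C ✓ — passes.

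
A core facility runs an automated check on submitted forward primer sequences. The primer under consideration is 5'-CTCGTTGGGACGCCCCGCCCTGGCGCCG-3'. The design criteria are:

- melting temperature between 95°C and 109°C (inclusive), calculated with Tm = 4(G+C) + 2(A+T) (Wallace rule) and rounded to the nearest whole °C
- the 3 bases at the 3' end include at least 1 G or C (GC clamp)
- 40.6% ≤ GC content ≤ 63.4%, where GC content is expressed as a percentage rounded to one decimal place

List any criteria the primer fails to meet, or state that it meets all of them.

Fails: GC content.

Base counts: A=1, T=4, G=10, C=13 (length 28).
Tm: Tm = 2·5 + 4·23 = 102°C ✓
GC clamp: 3' end CCG has 3 G/C ✓
GC content: GC 23/28 = 82.1%, outside 40.6–63.4% ✗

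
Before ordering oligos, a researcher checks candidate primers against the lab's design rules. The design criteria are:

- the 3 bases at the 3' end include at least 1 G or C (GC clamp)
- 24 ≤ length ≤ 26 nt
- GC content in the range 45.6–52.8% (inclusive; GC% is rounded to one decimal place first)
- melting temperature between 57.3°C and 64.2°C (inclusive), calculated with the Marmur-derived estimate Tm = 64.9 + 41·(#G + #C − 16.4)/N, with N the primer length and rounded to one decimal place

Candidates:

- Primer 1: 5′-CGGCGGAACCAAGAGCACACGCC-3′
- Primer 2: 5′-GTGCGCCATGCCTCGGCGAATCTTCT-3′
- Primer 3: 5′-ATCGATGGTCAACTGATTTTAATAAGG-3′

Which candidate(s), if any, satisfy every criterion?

None of the candidates satisfy all criteria.

Primer 1 (23 nt, A=7 T=0 G=7 C=9): 3' end GCC has 3 G/C ✓; length 23, outside 24–26 ✗; GC 16/23 = 69.6%, outside 45.6–52.8% ✗; Tm = 64.9 + 41·(16 − 16.4)/23 = 64.2°C ✓ — fails.
Primer 2 (26 nt, A=3 T=7 G=7 C=9): 3' end TCT has 1 G/C ✓; length 26 ✓; GC 16/26 = 61.5%, outside 45.6–52.8% ✗; Tm = 64.9 + 41·(16 − 16.4)/26 = 64.3°C, outside 57.3–64.2°C ✗ — fails.
Primer 3 (27 nt, A=9 T=9 G=6 C=3): 3' end AGG has 2 G/C ✓; length 27, outside 24–26 ✗; GC 9/27 = 33.3%, outside 45.6–52.8% ✗; Tm = 64.9 + 41·(9 − 16.4)/27 = 53.7°C, outside 57.3–64.2°C ✗ — fails.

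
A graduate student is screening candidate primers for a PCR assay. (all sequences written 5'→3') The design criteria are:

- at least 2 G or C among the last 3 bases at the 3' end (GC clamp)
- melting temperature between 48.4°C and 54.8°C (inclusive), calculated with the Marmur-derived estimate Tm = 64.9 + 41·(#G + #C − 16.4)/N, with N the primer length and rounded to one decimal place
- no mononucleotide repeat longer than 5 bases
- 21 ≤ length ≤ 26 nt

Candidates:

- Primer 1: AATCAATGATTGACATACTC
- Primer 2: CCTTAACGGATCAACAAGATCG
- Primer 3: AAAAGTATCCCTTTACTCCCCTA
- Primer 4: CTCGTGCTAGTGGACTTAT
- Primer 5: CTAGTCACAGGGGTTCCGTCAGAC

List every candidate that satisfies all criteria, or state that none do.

Primer 1 (20 nt, A=8 T=6 G=2 C=4): 3' end CTC has 2 G/C ✓; Tm = 64.9 + 41·(6 − 16.4)/20 = 43.6°C, outside 48.4–54.8°C ✗; longest run = 2 ✓; length 20, outside 21–26 ✗ — fails.
Primer 2 (22 nt, A=8 T=4 G=4 C=6): 3' end TCG has 2 G/C ✓; Tm = 64.9 + 41·(10 − 16.4)/22 = 53.0°C ✓; longest run = 2 ✓; length 22 ✓ — passes.
Primer 3 (23 nt, A=7 T=7 G=1 C=8): 3' end CTA has 1 G/C, need ≥2 ✗; Tm = 64.9 + 41·(9 − 16.4)/23 = 51.7°C ✓; longest run = 4 ✓; length 23 ✓ — fails.
Primer 4 (19 nt, A=3 T=7 G=5 C=4): 3' end TAT has 0 G/C, need ≥2 ✗; Tm = 64.9 + 41·(9 − 16.4)/19 = 48.9°C ✓; longest run = 2 ✓; length 19, outside 21–26 ✗ — fails.
Primer 5 (24 nt, A=5 T=5 G=7 C=7): 3' end GAC has 2 G/C ✓; Tm = 64.9 + 41·(14 − 16.4)/24 = 60.8°C, outside 48.4–54.8°C ✗; longest run = 4 ✓; length 24 ✓ — fails.

Primer 2 only.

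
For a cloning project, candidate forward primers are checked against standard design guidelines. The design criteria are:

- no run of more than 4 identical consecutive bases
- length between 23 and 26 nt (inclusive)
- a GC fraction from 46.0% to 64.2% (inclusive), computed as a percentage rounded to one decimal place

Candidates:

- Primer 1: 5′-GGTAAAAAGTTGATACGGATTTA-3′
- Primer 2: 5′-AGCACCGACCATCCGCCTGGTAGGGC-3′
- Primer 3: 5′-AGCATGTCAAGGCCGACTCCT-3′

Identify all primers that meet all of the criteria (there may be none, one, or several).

Primer 1 (23 nt, A=9 T=7 G=6 C=1): longest run = 5, exceeds 4 ✗; length 23 ✓; GC 7/23 = 30.4%, outside 46.0–64.2% ✗ — fails.
Primer 2 (26 nt, A=5 T=3 G=8 C=10): longest run = 3 ✓; length 26 ✓; GC 18/26 = 69.2%, outside 46.0–64.2% ✗ — fails.
Primer 3 (21 nt, A=5 T=4 G=5 C=7): longest run = 2 ✓; length 21, outside 23–26 ✗; GC 12/21 = 57.1% ✓ — fails.

None of the candidates satisfy all criteria.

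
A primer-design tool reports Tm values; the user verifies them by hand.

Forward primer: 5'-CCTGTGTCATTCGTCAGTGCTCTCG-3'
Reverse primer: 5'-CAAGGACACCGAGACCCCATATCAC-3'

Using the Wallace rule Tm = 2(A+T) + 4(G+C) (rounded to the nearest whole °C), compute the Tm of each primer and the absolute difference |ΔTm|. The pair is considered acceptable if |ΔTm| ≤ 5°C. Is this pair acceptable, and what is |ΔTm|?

|ΔTm| = 0°C; the pair is acceptable.

Forward: A=2 T=9 G=6 C=8 → Tm = 2·11 + 4·14 = 78°C.
Reverse: A=9 T=2 G=4 C=10 → Tm = 2·11 + 4·14 = 78°C.
|ΔTm| = |78 − 78| = 0°C, ≤ 5°C.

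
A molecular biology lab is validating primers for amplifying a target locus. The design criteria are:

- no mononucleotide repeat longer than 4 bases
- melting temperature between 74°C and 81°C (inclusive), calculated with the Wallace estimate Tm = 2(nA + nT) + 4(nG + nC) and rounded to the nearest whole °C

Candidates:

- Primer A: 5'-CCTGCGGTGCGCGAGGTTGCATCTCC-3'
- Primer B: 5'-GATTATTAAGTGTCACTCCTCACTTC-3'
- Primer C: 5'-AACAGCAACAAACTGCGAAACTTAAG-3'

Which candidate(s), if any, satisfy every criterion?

None of the candidates satisfy all criteria.

Primer A (26 nt, A=2 T=6 G=9 C=9): longest run = 2 ✓; Tm = 2·8 + 4·18 = 88°C, outside 74–81°C ✗ — fails.
Primer B (26 nt, A=6 T=10 G=3 C=7): longest run = 2 ✓; Tm = 2·16 + 4·10 = 72°C, outside 74–81°C ✗ — fails.
Primer C (26 nt, A=13 T=3 G=4 C=6): longest run = 3 ✓; Tm = 2·16 + 4·10 = 72°C, outside 74–81°C ✗ — fails.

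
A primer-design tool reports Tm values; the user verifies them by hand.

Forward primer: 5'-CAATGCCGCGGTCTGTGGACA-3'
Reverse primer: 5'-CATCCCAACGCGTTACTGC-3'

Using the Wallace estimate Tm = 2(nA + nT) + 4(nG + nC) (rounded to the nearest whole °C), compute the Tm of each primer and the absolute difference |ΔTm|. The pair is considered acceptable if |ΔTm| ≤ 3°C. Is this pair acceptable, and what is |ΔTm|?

|ΔTm| = 8°C; the pair is not acceptable.

Forward: A=4 T=4 G=7 C=6 → Tm = 2·8 + 4·13 = 68°C.
Reverse: A=4 T=4 G=3 C=8 → Tm = 2·8 + 4·11 = 60°C.
|ΔTm| = |68 − 60| = 8°C, > 3°C.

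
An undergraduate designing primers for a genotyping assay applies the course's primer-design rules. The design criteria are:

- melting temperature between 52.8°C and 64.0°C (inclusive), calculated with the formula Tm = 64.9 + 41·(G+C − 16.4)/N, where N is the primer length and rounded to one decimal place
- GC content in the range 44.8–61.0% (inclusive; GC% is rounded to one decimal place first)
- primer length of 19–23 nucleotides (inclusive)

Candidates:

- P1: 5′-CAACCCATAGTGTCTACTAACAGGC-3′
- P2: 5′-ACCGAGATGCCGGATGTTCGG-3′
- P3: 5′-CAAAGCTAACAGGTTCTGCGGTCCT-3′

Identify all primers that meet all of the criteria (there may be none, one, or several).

None of the candidates satisfy all criteria.

P1 (25 nt, A=8 T=5 G=4 C=8): Tm = 64.9 + 41·(12 − 16.4)/25 = 57.7°C ✓; GC 12/25 = 48.0% ✓; length 25, outside 19–23 ✗ — fails.
P2 (21 nt, A=4 T=4 G=8 C=5): Tm = 64.9 + 41·(13 − 16.4)/21 = 58.3°C ✓; GC 13/21 = 61.9%, outside 44.8–61.0% ✗; length 21 ✓ — fails.
P3 (25 nt, A=6 T=6 G=6 C=7): Tm = 64.9 + 41·(13 − 16.4)/25 = 59.3°C ✓; GC 13/25 = 52.0% ✓; length 25, outside 19–23 ✗ — fails.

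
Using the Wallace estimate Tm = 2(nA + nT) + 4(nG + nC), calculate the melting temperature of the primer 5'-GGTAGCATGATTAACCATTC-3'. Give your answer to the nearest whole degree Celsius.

Base counts: A=6, T=6, G=4, C=4 (length 20).
Tm = 2·(6+6) + 4·(4+4) = 2·12 + 4·8 = 24 + 32 = 56°C.

56°C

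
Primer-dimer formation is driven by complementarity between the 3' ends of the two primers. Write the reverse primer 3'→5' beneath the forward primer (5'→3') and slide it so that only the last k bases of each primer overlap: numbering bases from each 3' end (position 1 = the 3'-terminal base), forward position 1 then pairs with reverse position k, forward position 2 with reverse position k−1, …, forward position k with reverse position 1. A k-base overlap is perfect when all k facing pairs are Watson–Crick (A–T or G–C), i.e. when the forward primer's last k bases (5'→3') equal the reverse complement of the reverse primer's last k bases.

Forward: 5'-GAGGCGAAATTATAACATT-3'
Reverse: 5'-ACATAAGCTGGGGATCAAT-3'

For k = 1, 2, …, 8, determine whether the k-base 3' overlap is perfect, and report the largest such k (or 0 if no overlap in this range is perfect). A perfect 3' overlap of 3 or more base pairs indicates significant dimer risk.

Last 8 bases (5'→3') — forward …ATAACATT, reverse …GGATCAAT.
Reverse complement of the reverse primer's last 8 bases: ATTGATCC; its first k bases are the reverse complement of the reverse primer's last k bases, so a perfect k-base overlap needs the forward primer's last k bases to equal them.
Comparing (forward last k vs required): k=1: T vs A ✗; k=2: TT vs AT ✗; k=3: ATT vs ATT ✓; k=4: CATT vs ATTG ✗; k=5: ACATT vs ATTGA ✗; k=6: AACATT vs ATTGAT ✗; k=7: TAACATT vs ATTGATC ✗; k=8: ATAACATT vs ATTGATCC ✗.
Only k = 3 is perfect, so the longest perfect 3' overlap is 3.

Longest perfect overlap: 3 complementary base pairs; significant dimer risk (threshold 3).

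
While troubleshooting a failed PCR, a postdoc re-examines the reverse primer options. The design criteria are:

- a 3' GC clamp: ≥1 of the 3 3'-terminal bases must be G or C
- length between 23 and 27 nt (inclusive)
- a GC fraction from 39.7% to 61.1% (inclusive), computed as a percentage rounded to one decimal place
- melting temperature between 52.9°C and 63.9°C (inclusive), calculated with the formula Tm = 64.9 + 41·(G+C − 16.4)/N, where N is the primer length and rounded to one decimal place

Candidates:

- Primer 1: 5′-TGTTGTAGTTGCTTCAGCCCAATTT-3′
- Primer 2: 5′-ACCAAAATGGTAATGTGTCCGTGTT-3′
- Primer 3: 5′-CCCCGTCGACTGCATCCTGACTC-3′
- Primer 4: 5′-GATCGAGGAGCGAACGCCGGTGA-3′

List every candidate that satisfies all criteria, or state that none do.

Primer 1 (25 nt, A=4 T=11 G=5 C=5): 3' end TTT has 0 G/C, need ≥1 ✗; length 25 ✓; GC 10/25 = 40.0% ✓; Tm = 64.9 + 41·(10 − 16.4)/25 = 54.4°C ✓ — fails.
Primer 2 (25 nt, A=7 T=8 G=6 C=4): 3' end GTT has 1 G/C ✓; length 25 ✓; GC 10/25 = 40.0% ✓; Tm = 64.9 + 41·(10 − 16.4)/25 = 54.4°C ✓ — passes.
Primer 3 (23 nt, A=3 T=5 G=4 C=11): 3' end CTC has 2 G/C ✓; length 23 ✓; GC 15/23 = 65.2%, outside 39.7–61.1% ✗; Tm = 64.9 + 41·(15 − 16.4)/23 = 62.4°C ✓ — fails.
Primer 4 (23 nt, A=6 T=2 G=10 C=5): 3' end TGA has 1 G/C ✓; length 23 ✓; GC 15/23 = 65.2%, outside 39.7–61.1% ✗; Tm = 64.9 + 41·(15 − 16.4)/23 = 62.4°C ✓ — fails.

Primer 2 only.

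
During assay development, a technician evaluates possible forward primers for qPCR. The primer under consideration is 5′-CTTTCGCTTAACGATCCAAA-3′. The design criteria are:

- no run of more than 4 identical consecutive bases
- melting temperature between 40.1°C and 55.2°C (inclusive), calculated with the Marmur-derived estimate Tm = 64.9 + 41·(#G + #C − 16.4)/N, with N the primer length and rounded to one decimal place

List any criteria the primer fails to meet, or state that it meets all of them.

Base counts: A=6, T=6, G=2, C=6 (length 20).
homopolymer run: longest run = 3 ✓
Tm: Tm = 64.9 + 41·(8 − 16.4)/20 = 47.7°C ✓

Meets all criteria.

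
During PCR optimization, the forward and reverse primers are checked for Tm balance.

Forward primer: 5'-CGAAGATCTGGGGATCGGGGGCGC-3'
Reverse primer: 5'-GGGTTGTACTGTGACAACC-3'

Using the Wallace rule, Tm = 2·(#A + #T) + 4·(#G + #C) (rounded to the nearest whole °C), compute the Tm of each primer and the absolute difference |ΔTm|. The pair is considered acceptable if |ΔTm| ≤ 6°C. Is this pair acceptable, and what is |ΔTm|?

Forward: A=4 T=3 G=12 C=5 → Tm = 2·7 + 4·17 = 82°C.
Reverse: A=4 T=5 G=6 C=4 → Tm = 2·9 + 4·10 = 58°C.
|ΔTm| = |82 − 58| = 24°C, > 6°C.

|ΔTm| = 24°C; the pair is not acceptable.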